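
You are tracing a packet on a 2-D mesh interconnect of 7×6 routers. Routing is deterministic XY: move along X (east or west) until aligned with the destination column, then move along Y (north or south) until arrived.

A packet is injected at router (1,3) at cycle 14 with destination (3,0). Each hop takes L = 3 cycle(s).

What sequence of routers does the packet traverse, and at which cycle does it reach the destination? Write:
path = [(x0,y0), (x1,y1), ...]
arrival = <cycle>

t=14: at (1,3)
t=17: at (2,3) after E
t=20: at (3,3) after E
t=23: at (3,2) after S
t=26: at (3,1) after S
t=29: at (3,0) after S

path = [(1,3), (2,3), (3,3), (3,2), (3,1), (3,0)]
arrival = 29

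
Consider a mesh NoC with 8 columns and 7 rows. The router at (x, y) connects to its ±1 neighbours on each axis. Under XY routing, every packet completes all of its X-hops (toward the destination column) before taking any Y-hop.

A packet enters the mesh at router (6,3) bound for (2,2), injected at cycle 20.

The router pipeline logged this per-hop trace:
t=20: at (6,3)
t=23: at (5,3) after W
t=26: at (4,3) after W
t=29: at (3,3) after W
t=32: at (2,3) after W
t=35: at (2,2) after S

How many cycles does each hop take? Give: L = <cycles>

Δcyc across hop 0→1: 23 − 20 = 3.
One hop costs L cycles, so L = 3.

L = 3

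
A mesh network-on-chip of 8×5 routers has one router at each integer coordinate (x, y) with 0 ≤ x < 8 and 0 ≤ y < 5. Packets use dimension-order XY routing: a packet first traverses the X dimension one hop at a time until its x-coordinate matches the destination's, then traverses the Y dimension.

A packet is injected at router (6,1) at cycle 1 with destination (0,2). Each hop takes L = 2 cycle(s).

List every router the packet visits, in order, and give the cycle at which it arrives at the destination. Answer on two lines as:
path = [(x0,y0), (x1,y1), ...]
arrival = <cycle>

path = [(6,1), (5,1), (4,1), (3,1), (2,1), (1,1), (0,1), (0,2)]
arrival = 15

  0. router=(6,1) cycle=1 (inject)
  1. router=(5,1) cycle=3 dir=W
  2. router=(4,1) cycle=5 dir=W
  3. router=(3,1) cycle=7 dir=W
  4. router=(2,1) cycle=9 dir=W
  5. router=(1,1) cycle=11 dir=W
  6. router=(0,1) cycle=13 dir=W
  7. router=(0,2) cycle=15 dir=N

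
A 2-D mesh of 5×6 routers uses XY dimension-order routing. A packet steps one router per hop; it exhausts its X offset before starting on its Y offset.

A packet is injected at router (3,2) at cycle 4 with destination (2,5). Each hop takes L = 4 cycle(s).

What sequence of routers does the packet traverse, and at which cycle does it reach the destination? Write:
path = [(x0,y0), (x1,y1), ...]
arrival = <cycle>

path = [(3,2), (2,2), (2,3), (2,4), (2,5)]
arrival = 20

#0 — 3,2 | c4
#1 — 2,2 | c8 | W
#2 — 2,3 | c12 | N
#3 — 2,4 | c16 | N
#4 — 2,5 | c20 | N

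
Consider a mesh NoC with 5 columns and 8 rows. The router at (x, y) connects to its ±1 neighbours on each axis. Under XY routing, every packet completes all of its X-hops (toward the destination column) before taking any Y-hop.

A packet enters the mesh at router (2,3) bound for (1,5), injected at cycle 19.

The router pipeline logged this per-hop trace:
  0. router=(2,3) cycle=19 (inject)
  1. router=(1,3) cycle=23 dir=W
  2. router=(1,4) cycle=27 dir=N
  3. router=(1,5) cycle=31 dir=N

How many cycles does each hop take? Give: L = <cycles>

Between hops 0 and 1 the cycle counter advances 23 − 19 = 4.
Each hop adds L, hence L = 4.

L = 4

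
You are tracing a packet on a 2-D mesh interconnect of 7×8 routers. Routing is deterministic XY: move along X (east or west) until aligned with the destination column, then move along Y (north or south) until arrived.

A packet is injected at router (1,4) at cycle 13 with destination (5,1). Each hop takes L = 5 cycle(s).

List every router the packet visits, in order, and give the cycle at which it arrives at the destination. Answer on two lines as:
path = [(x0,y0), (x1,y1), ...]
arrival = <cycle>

path = [(1,4), (2,4), (3,4), (4,4), (5,4), (5,3), (5,2), (5,1)]
arrival = 48

[0] x=1 y=4 t=13
[1] x=2 y=4 t=18 →E
[2] x=3 y=4 t=23 →E
[3] x=4 y=4 t=28 →E
[4] x=5 y=4 t=33 →E
[5] x=5 y=3 t=38 →S
[6] x=5 y=2 t=43 →S
[7] x=5 y=1 t=48 →S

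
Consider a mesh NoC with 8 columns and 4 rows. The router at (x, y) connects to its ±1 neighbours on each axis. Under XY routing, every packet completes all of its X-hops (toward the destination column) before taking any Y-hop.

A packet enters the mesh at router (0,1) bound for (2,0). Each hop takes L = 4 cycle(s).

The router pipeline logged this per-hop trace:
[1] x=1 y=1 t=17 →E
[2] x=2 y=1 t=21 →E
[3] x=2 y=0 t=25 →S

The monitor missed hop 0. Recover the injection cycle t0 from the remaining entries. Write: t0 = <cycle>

cyc[1] = 17 and cyc[k] = t0 + k·L for every k.
t0 = cyc[1] − L = 17 − 4 = 13.

t0 = 13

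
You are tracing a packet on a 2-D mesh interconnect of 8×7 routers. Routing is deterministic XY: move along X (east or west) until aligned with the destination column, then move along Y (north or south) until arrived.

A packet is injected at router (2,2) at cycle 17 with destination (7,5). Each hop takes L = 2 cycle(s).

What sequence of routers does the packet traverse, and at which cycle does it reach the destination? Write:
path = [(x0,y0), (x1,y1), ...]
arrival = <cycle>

  0. router=(2,2) cycle=17 (inject)
  1. router=(3,2) cycle=19 dir=E
  2. router=(4,2) cycle=21 dir=E
  3. router=(5,2) cycle=23 dir=E
  4. router=(6,2) cycle=25 dir=E
  5. router=(7,2) cycle=27 dir=E
  6. router=(7,3) cycle=29 dir=N
  7. router=(7,4) cycle=31 dir=N
  8. router=(7,5) cycle=33 dir=N

path = [(2,2), (3,2), (4,2), (5,2), (6,2), (7,2), (7,3), (7,4), (7,5)]
arrival = 33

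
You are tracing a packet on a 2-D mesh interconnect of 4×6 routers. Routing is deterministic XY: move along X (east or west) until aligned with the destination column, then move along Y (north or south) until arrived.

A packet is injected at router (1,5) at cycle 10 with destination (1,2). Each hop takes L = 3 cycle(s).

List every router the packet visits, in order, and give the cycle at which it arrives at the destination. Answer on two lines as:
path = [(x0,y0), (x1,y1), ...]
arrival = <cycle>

path = [(1,5), (1,4), (1,3), (1,2)]
arrival = 19

src (1,5)  cyc=10
S→(1,4)  cyc=13
S→(1,3)  cyc=16
S→(1,2)  cyc=19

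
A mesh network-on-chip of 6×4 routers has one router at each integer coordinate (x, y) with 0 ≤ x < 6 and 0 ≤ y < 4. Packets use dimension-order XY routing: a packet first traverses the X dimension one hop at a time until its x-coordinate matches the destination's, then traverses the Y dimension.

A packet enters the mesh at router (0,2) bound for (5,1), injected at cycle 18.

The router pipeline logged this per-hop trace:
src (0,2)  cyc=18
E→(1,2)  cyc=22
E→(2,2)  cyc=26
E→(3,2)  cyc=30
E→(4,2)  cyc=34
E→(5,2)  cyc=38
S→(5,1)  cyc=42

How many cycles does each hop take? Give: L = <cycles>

From hop 0 (18) to hop 1 (22): +4 cycles.
Each hop adds L, hence L = 4.

L = 4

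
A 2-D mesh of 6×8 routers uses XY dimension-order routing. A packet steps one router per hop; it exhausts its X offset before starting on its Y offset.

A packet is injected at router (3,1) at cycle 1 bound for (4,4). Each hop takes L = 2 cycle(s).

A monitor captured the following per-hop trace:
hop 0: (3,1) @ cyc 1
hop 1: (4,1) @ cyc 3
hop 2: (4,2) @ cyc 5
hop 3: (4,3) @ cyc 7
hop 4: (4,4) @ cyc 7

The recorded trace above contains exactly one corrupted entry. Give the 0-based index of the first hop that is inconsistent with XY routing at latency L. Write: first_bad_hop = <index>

  1: Δx=+1 Δy=+0 Δt=2 [ok]
  2: Δx=+0 Δy=+1 Δt=2 [ok]
  3: Δx=+0 Δy=+1 Δt=2 [ok]
  4: Δx=+0 Δy=+1 Δt=0 [BAD: Δcyc=0≠L]

first_bad_hop = 4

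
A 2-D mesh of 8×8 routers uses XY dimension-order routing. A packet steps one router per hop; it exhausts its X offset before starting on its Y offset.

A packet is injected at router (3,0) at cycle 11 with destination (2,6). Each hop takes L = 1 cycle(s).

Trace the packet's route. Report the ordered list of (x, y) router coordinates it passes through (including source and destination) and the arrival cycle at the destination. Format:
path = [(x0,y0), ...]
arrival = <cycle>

path = [(3,0), (2,0), (2,1), (2,2), (2,3), (2,4), (2,5), (2,6)]
arrival = 18

#0 — 3,0 | c11
#1 — 2,0 | c12 | W
#2 — 2,1 | c13 | N
#3 — 2,2 | c14 | N
#4 — 2,3 | c15 | N
#5 — 2,4 | c16 | N
#6 — 2,5 | c17 | N
#7 — 2,6 | c18 | N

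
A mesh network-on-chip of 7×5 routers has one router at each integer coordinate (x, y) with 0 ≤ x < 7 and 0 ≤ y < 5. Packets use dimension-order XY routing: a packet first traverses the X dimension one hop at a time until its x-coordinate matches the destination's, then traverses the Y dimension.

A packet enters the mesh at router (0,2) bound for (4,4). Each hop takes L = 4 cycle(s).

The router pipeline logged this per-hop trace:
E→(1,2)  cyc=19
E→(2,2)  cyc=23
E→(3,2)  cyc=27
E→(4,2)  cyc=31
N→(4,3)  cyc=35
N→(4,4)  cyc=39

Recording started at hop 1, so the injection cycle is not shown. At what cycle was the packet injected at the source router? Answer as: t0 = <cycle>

t0 = 15

cyc[1] = 19 and cyc[k] = t0 + k·L for every k.
t0 = cyc[1] − L = 19 − 4 = 15.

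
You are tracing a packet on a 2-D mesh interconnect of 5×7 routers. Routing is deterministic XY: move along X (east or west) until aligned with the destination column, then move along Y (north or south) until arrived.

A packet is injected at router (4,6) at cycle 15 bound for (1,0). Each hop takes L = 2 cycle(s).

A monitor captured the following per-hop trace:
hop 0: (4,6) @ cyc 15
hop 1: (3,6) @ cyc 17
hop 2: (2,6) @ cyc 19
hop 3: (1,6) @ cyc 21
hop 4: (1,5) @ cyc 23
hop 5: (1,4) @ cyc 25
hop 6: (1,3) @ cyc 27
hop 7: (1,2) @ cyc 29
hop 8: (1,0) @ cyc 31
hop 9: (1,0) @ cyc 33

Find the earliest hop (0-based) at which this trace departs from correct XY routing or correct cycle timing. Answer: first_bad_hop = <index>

first_bad_hop = 8

hop 1: step (-1,+0), +2 cyc — ok
hop 2: step (-1,+0), +2 cyc — ok
hop 3: step (-1,+0), +2 cyc — ok
hop 4: step (+0,-1), +2 cyc — ok
hop 5: step (+0,-1), +2 cyc — ok
hop 6: step (+0,-1), +2 cyc — ok
hop 7: step (+0,-1), +2 cyc — ok
hop 8: step (+0,-2), +2 cyc — BAD: non-unit step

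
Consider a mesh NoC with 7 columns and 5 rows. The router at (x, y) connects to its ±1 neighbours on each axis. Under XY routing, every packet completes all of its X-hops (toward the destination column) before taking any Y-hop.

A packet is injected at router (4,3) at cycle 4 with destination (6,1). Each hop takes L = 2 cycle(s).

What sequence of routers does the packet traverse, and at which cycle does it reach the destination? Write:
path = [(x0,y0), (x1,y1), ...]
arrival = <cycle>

src (4,3)  cyc=4
E→(5,3)  cyc=6
E→(6,3)  cyc=8
S→(6,2)  cyc=10
S→(6,1)  cyc=12

path = [(4,3), (5,3), (6,3), (6,2), (6,1)]
arrival = 12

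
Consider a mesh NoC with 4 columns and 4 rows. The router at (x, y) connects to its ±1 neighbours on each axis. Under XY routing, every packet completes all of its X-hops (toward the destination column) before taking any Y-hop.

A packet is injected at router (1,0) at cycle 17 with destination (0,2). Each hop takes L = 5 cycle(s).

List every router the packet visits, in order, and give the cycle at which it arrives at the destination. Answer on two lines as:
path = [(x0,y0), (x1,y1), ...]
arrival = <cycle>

path = [(1,0), (0,0), (0,1), (0,2)]
arrival = 32

  0. router=(1,0) cycle=17 (inject)
  1. router=(0,0) cycle=22 dir=W
  2. router=(0,1) cycle=27 dir=N
  3. router=(0,2) cycle=32 dir=N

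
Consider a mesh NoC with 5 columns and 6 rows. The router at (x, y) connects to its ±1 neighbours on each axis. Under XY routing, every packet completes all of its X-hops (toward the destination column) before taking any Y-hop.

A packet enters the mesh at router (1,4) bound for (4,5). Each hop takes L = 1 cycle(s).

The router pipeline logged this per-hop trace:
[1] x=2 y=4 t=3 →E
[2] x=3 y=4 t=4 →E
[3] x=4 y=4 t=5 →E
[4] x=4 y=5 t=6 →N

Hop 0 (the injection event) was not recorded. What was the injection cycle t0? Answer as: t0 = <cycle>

cyc[1] = 3 and cyc[k] = t0 + k·L for every k.
So t0 = 3 − 1·1 = 2.

t0 = 2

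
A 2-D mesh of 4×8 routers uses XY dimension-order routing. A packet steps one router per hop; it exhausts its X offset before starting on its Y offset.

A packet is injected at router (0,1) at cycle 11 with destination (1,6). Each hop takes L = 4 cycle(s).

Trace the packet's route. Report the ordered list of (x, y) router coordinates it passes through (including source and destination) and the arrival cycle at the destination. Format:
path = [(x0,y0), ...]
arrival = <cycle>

#0 — 0,1 | c11
#1 — 1,1 | c15 | E
#2 — 1,2 | c19 | N
#3 — 1,3 | c23 | N
#4 — 1,4 | c27 | N
#5 — 1,5 | c31 | N
#6 — 1,6 | c35 | N

path = [(0,1), (1,1), (1,2), (1,3), (1,4), (1,5), (1,6)]
arrival = 35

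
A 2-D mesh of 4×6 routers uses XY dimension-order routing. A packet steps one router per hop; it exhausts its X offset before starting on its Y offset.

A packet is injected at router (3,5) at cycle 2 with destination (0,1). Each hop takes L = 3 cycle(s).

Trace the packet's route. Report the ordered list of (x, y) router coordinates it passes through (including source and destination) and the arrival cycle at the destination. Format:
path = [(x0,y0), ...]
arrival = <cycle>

path = [(3,5), (2,5), (1,5), (0,5), (0,4), (0,3), (0,2), (0,1)]
arrival = 23

src (3,5)  cyc=2
W→(2,5)  cyc=5
W→(1,5)  cyc=8
W→(0,5)  cyc=11
S→(0,4)  cyc=14
S→(0,3)  cyc=17
S→(0,2)  cyc=20
S→(0,1)  cyc=23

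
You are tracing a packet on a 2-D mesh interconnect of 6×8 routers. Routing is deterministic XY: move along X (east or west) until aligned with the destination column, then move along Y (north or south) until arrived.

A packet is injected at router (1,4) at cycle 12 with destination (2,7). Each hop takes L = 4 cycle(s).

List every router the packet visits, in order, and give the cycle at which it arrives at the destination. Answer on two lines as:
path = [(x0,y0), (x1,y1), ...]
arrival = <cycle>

path = [(1,4), (2,4), (2,5), (2,6), (2,7)]
arrival = 28

src (1,4)  cyc=12
E→(2,4)  cyc=16
N→(2,5)  cyc=20
N→(2,6)  cyc=24
N→(2,7)  cyc=28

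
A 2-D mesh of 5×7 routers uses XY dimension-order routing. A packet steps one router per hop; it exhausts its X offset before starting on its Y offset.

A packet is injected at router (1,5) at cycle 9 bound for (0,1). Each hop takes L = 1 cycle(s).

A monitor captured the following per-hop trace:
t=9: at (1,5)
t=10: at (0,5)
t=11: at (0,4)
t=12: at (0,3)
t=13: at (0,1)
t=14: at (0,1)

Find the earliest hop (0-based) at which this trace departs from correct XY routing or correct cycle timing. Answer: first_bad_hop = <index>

first_bad_hop = 4

hop 1: step (-1,+0), +1 cyc — ok
hop 2: step (+0,-1), +1 cyc — ok
hop 3: step (+0,-1), +1 cyc — ok
hop 4: step (+0,-2), +1 cyc — BAD: non-unit step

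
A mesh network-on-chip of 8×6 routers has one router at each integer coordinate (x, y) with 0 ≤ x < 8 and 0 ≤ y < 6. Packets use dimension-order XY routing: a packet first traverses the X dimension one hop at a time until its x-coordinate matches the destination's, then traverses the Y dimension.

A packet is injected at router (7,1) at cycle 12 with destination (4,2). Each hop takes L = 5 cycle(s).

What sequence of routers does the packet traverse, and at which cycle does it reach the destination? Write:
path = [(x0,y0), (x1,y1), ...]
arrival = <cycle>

path = [(7,1), (6,1), (5,1), (4,1), (4,2)]
arrival = 32

t=12: at (7,1)
t=17: at (6,1) after W
t=22: at (5,1) after W
t=27: at (4,1) after W
t=32: at (4,2) after N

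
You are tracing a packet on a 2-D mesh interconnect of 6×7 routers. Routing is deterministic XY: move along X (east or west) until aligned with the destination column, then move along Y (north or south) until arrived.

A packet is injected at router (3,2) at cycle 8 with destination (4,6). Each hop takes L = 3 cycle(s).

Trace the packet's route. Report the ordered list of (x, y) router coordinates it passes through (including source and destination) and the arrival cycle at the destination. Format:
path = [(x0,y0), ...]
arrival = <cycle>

path = [(3,2), (4,2), (4,3), (4,4), (4,5), (4,6)]
arrival = 23

#0 — 3,2 | c8
#1 — 4,2 | c11 | E
#2 — 4,3 | c14 | N
#3 — 4,4 | c17 | N
#4 — 4,5 | c20 | N
#5 — 4,6 | c23 | N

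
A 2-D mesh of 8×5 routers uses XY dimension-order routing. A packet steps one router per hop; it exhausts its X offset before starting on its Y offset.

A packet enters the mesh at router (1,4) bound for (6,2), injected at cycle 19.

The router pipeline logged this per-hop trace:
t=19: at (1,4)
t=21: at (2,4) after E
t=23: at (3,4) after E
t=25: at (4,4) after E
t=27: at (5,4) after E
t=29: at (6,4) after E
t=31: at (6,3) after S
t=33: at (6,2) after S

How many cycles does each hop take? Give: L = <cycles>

cyc[1] − cyc[0] = 21 − 19 = 2.
Each hop adds L, hence L = 2.

L = 2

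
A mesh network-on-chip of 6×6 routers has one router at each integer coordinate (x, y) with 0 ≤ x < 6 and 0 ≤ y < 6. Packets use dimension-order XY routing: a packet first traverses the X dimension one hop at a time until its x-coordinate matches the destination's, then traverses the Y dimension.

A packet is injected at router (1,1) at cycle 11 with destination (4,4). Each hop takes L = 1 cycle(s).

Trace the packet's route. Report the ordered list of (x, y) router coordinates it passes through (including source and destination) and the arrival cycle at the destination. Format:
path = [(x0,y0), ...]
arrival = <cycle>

path = [(1,1), (2,1), (3,1), (4,1), (4,2), (4,3), (4,4)]
arrival = 17

t=11: at (1,1)
t=12: at (2,1) after E
t=13: at (3,1) after E
t=14: at (4,1) after E
t=15: at (4,2) after N
t=16: at (4,3) after N
t=17: at (4,4) after N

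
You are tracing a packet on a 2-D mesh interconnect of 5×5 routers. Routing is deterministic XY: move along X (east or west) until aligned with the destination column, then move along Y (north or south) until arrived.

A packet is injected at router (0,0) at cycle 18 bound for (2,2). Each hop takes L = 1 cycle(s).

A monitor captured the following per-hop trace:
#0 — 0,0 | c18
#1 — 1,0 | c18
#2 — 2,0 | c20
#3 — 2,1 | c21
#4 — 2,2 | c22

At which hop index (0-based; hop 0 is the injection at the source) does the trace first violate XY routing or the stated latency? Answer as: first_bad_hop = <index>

  1: Δx=+1 Δy=+0 Δt=0 [BAD: Δcyc=0≠L]

first_bad_hop = 1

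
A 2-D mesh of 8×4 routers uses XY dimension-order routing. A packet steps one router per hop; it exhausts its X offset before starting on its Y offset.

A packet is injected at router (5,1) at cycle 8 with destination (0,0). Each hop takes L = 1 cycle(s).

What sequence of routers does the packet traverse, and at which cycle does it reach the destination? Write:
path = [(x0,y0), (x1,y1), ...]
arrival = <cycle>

hop 0: (5,1) @ cyc 8
hop 1: (4,1) @ cyc 9  [W]
hop 2: (3,1) @ cyc 10  [W]
hop 3: (2,1) @ cyc 11  [W]
hop 4: (1,1) @ cyc 12  [W]
hop 5: (0,1) @ cyc 13  [W]
hop 6: (0,0) @ cyc 14  [S]

path = [(5,1), (4,1), (3,1), (2,1), (1,1), (0,1), (0,0)]
arrival = 14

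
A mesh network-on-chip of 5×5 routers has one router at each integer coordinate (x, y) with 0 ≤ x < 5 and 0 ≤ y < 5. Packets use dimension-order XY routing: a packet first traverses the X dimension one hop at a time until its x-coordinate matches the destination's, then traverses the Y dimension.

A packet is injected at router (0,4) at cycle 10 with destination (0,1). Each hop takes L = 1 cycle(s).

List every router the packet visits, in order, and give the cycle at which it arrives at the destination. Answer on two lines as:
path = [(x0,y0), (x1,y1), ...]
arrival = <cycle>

t=10: at (0,4)
t=11: at (0,3) after S
t=12: at (0,2) after S
t=13: at (0,1) after S

path = [(0,4), (0,3), (0,2), (0,1)]
arrival = 13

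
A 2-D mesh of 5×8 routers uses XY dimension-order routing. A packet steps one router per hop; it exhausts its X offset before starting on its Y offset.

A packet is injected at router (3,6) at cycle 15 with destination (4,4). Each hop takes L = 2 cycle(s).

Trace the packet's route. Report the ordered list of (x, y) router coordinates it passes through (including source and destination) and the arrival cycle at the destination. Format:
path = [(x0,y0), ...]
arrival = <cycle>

src (3,6)  cyc=15
E→(4,6)  cyc=17
S→(4,5)  cyc=19
S→(4,4)  cyc=21

path = [(3,6), (4,6), (4,5), (4,4)]
arrival = 21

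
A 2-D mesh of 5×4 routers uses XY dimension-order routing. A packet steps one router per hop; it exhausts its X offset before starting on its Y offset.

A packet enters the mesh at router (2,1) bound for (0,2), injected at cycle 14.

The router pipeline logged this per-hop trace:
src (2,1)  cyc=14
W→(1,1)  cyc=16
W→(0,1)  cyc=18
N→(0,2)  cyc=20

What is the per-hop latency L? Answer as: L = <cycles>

From hop 0 (14) to hop 1 (16): +2 cycles.
Per-hop latency L = Δcyc = 2.

L = 2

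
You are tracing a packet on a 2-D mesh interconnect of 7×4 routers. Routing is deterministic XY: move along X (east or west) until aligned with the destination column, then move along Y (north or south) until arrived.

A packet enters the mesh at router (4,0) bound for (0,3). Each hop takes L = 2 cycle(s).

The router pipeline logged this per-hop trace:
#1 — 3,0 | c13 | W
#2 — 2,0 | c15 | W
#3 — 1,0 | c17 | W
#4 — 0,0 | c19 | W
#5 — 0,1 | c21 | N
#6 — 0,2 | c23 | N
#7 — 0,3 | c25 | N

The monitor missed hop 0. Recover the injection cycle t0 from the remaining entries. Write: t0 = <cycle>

Hop 1 reached at cycle 13; hop k is at t0 + k·L.
Therefore t0 = 13 − L = 11.

t0 = 11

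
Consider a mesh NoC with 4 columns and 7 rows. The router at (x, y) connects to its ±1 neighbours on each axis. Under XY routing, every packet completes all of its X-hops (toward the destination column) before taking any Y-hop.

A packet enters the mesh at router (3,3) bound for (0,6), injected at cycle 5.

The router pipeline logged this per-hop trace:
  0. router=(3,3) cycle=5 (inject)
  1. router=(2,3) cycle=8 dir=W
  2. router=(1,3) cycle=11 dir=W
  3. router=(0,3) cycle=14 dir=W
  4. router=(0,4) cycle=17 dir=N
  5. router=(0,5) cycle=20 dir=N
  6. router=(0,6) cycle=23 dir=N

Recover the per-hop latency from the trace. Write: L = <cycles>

L = 3

From hop 0 (5) to hop 1 (8): +3 cycles.
One hop costs L cycles, so L = 3.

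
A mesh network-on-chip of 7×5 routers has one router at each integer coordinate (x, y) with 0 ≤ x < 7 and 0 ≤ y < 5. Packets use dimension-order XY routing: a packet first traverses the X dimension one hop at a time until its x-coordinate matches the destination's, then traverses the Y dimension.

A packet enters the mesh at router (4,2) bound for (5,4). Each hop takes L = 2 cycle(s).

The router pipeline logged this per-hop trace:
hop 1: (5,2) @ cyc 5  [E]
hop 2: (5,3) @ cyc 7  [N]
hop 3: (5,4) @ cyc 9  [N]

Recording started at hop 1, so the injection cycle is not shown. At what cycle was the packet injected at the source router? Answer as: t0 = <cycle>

t0 = 3

The first recorded entry is hop 1 at cycle 5.
So t0 = 5 − 1·2 = 3.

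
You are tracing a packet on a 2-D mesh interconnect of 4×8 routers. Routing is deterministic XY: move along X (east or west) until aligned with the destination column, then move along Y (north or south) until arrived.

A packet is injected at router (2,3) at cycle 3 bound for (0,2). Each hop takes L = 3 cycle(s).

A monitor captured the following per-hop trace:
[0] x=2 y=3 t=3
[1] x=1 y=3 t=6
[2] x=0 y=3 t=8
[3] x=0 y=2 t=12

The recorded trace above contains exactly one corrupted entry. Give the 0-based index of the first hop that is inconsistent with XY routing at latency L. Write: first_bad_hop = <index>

check 1→ d=(-1,0) cyc+3: ok
check 2→ d=(-1,0) cyc+2: BAD: Δcyc=2≠L

first_bad_hop = 2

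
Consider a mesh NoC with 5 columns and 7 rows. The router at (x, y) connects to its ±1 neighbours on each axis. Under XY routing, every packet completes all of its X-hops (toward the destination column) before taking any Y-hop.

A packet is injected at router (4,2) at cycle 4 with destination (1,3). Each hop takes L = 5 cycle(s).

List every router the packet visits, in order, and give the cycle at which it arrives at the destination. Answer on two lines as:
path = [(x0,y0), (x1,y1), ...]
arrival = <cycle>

path = [(4,2), (3,2), (2,2), (1,2), (1,3)]
arrival = 24

src (4,2)  cyc=4
W→(3,2)  cyc=9
W→(2,2)  cyc=14
W→(1,2)  cyc=19
N→(1,3)  cyc=24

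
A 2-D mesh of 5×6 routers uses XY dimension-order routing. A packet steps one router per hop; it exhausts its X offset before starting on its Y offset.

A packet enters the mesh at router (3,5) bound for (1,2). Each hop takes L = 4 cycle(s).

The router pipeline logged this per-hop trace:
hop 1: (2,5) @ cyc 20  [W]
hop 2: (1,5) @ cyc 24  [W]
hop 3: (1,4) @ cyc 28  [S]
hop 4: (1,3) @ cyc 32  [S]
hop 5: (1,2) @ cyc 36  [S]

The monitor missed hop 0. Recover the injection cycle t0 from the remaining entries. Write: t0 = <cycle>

cyc[1] = 20 and cyc[k] = t0 + k·L for every k.
t0 = cyc[1] − L = 20 − 4 = 16.

t0 = 16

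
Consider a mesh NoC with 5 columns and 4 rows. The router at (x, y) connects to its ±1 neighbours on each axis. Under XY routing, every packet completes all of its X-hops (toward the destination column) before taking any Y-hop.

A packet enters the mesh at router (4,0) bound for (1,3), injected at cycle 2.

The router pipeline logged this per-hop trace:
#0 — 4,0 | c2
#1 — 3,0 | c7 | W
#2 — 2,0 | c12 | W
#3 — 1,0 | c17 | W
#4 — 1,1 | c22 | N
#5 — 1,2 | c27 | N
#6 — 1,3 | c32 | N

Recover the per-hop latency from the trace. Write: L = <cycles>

cyc[1] − cyc[0] = 7 − 2 = 5.
Per-hop latency L = Δcyc = 5.

L = 5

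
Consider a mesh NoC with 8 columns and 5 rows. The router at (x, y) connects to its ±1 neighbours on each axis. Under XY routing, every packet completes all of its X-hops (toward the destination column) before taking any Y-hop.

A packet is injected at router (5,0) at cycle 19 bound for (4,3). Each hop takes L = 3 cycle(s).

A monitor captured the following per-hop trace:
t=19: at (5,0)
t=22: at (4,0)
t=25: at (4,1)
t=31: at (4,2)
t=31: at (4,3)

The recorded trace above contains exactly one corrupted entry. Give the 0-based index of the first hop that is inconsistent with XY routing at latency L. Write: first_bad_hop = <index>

first_bad_hop = 3

  1: Δx=-1 Δy=+0 Δt=3 [ok]
  2: Δx=+0 Δy=+1 Δt=3 [ok]
  3: Δx=+0 Δy=+1 Δt=6 [BAD: Δcyc=6≠L]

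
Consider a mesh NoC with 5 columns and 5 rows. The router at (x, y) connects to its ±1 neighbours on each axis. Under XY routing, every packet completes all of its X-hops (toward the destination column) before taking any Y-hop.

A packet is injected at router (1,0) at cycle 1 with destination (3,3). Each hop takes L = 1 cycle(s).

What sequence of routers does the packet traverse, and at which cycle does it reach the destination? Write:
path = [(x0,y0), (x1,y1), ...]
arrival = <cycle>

path = [(1,0), (2,0), (3,0), (3,1), (3,2), (3,3)]
arrival = 6

#0 — 1,0 | c1
#1 — 2,0 | c2 | E
#2 — 3,0 | c3 | E
#3 — 3,1 | c4 | N
#4 — 3,2 | c5 | N
#5 — 3,3 | c6 | N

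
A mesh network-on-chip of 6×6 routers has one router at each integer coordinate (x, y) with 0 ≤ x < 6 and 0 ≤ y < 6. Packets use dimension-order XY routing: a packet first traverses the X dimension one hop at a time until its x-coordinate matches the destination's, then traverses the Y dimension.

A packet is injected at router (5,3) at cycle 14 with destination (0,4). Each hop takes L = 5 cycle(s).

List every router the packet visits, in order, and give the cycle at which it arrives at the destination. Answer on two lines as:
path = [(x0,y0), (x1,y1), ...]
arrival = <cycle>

src (5,3)  cyc=14
W→(4,3)  cyc=19
W→(3,3)  cyc=24
W→(2,3)  cyc=29
W→(1,3)  cyc=34
W→(0,3)  cyc=39
N→(0,4)  cyc=44

path = [(5,3), (4,3), (3,3), (2,3), (1,3), (0,3), (0,4)]
arrival = 44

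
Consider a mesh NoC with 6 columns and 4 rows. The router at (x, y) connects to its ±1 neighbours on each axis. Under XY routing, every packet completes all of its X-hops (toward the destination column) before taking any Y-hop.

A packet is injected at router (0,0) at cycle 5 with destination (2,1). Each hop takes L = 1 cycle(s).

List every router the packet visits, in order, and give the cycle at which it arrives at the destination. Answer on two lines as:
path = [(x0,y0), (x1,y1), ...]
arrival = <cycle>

[0] x=0 y=0 t=5
[1] x=1 y=0 t=6 →E
[2] x=2 y=0 t=7 →E
[3] x=2 y=1 t=8 →N

path = [(0,0), (1,0), (2,0), (2,1)]
arrival = 8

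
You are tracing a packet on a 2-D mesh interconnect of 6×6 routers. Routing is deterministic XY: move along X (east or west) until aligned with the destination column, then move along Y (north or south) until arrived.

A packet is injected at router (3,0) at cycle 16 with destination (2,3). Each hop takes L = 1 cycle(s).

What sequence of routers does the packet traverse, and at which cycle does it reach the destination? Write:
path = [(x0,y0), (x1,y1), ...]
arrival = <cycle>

path = [(3,0), (2,0), (2,1), (2,2), (2,3)]
arrival = 20

#0 — 3,0 | c16
#1 — 2,0 | c17 | W
#2 — 2,1 | c18 | N
#3 — 2,2 | c19 | N
#4 — 2,3 | c20 | N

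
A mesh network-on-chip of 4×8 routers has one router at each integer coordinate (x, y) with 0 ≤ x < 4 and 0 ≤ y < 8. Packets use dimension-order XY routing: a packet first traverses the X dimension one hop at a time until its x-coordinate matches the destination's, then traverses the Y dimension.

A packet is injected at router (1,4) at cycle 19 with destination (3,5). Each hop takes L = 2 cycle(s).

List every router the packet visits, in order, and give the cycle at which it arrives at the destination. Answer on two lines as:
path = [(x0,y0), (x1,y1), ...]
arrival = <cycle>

t=19: at (1,4)
t=21: at (2,4) after E
t=23: at (3,4) after E
t=25: at (3,5) after N

path = [(1,4), (2,4), (3,4), (3,5)]
arrival = 25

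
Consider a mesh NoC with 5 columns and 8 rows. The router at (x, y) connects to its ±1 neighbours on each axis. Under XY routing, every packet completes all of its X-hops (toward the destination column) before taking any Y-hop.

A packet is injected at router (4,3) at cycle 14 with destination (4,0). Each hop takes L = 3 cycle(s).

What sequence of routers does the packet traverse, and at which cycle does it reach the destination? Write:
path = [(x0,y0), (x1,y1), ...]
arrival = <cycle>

path = [(4,3), (4,2), (4,1), (4,0)]
arrival = 23

hop 0: (4,3) @ cyc 14
hop 1: (4,2) @ cyc 17  [S]
hop 2: (4,1) @ cyc 20  [S]
hop 3: (4,0) @ cyc 23  [S]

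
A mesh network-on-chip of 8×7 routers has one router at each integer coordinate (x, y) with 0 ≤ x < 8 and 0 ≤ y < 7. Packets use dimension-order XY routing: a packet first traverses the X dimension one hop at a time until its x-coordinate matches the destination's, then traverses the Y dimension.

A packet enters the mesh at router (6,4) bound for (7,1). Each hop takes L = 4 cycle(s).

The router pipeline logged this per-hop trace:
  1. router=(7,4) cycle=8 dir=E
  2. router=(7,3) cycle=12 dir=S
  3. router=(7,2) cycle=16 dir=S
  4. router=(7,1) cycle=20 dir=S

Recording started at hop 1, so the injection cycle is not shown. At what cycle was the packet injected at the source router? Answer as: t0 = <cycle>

cyc[1] = 8 and cyc[k] = t0 + k·L for every k.
Subtract one hop: t0 = 8 − 4 = 4.

t0 = 4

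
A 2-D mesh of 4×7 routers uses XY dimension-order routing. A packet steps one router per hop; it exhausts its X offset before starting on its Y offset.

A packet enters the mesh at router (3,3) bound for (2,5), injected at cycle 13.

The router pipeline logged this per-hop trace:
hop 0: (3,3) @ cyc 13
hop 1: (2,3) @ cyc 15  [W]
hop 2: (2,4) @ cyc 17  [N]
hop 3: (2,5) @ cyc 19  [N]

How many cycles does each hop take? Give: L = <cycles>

Δcyc across hop 0→1: 15 − 13 = 2.
Per-hop latency L = Δcyc = 2.

L = 2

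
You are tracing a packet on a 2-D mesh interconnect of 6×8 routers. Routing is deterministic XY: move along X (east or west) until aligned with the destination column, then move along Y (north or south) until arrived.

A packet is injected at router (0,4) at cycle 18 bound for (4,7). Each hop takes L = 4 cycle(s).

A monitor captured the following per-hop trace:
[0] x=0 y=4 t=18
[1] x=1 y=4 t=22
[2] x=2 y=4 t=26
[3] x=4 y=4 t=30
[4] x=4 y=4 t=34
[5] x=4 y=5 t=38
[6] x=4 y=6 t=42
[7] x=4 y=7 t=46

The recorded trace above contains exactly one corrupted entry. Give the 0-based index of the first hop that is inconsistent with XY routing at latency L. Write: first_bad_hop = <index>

first_bad_hop = 3

  1: Δx=+1 Δy=+0 Δt=4 [ok]
  2: Δx=+1 Δy=+0 Δt=4 [ok]
  3: Δx=+2 Δy=+0 Δt=4 [BAD: non-unit step]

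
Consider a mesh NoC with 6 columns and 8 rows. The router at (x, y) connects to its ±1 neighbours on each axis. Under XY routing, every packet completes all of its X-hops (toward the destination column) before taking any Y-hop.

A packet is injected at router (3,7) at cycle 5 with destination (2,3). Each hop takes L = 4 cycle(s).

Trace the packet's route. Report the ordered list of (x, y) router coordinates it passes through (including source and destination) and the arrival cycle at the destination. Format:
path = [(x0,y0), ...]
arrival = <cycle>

path = [(3,7), (2,7), (2,6), (2,5), (2,4), (2,3)]
arrival = 25

src (3,7)  cyc=5
W→(2,7)  cyc=9
S→(2,6)  cyc=13
S→(2,5)  cyc=17
S→(2,4)  cyc=21
S→(2,3)  cyc=25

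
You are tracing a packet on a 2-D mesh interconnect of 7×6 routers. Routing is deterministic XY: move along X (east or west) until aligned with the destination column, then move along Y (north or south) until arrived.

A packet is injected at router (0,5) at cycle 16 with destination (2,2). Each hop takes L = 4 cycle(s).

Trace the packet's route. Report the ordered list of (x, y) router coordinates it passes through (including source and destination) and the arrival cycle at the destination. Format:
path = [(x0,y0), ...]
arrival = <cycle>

hop 0: (0,5) @ cyc 16
hop 1: (1,5) @ cyc 20  [E]
hop 2: (2,5) @ cyc 24  [E]
hop 3: (2,4) @ cyc 28  [S]
hop 4: (2,3) @ cyc 32  [S]
hop 5: (2,2) @ cyc 36  [S]

path = [(0,5), (1,5), (2,5), (2,4), (2,3), (2,2)]
arrival = 36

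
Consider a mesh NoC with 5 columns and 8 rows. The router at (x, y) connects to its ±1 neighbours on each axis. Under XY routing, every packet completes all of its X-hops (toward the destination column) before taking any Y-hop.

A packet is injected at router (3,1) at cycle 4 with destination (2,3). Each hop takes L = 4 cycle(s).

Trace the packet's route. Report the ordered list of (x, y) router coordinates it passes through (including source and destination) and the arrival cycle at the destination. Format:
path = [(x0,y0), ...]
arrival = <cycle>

path = [(3,1), (2,1), (2,2), (2,3)]
arrival = 16

  0. router=(3,1) cycle=4 (inject)
  1. router=(2,1) cycle=8 dir=W
  2. router=(2,2) cycle=12 dir=N
  3. router=(2,3) cycle=16 dir=N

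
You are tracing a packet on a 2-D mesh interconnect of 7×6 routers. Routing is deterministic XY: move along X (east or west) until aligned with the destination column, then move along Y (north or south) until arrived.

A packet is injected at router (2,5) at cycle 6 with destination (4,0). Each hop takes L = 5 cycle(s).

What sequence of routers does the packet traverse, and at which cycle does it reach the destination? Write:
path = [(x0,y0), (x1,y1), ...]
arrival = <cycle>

#0 — 2,5 | c6
#1 — 3,5 | c11 | E
#2 — 4,5 | c16 | E
#3 — 4,4 | c21 | S
#4 — 4,3 | c26 | S
#5 — 4,2 | c31 | S
#6 — 4,1 | c36 | S
#7 — 4,0 | c41 | S

path = [(2,5), (3,5), (4,5), (4,4), (4,3), (4,2), (4,1), (4,0)]
arrival = 41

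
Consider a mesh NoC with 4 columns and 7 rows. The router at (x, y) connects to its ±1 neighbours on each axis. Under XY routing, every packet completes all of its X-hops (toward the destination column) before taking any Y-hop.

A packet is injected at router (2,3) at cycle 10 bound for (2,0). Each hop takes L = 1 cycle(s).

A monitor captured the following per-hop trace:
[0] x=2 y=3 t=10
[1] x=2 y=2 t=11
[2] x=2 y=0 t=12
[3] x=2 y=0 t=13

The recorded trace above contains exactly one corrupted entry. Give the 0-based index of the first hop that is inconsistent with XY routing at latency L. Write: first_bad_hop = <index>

first_bad_hop = 2

  1: Δx=+0 Δy=-1 Δt=1 [ok]
  2: Δx=+0 Δy=-2 Δt=1 [BAD: non-unit step]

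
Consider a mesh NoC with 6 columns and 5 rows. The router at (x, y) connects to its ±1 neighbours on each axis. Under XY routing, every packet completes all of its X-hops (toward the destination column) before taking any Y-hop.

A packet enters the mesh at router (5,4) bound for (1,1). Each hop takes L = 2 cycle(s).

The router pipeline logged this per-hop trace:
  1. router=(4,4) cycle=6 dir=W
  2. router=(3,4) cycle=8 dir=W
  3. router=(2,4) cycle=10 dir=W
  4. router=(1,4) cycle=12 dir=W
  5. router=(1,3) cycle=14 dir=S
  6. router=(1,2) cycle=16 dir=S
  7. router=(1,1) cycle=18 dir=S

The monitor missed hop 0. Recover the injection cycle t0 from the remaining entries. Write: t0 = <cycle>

t0 = 4

At hop 1 the cycle is 6; in general cyc_k = t0 + kL.
t0 = cyc[1] − L = 6 − 2 = 4.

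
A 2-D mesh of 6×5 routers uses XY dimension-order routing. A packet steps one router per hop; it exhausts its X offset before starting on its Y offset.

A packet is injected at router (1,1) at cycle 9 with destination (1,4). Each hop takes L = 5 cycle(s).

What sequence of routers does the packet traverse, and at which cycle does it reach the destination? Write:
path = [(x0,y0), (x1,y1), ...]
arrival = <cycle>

path = [(1,1), (1,2), (1,3), (1,4)]
arrival = 24

#0 — 1,1 | c9
#1 — 1,2 | c14 | N
#2 — 1,3 | c19 | N
#3 — 1,4 | c24 | N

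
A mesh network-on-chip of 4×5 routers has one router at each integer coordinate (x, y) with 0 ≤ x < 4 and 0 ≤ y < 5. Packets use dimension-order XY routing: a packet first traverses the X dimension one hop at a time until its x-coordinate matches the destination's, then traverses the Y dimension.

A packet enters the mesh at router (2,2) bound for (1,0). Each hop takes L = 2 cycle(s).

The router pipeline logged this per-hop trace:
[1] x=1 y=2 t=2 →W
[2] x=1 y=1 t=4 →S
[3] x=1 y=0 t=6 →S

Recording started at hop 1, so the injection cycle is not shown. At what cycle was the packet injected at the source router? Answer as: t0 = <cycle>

t0 = 0

cyc[1] = 2 and cyc[k] = t0 + k·L for every k.
So t0 = 2 − 1·2 = 0.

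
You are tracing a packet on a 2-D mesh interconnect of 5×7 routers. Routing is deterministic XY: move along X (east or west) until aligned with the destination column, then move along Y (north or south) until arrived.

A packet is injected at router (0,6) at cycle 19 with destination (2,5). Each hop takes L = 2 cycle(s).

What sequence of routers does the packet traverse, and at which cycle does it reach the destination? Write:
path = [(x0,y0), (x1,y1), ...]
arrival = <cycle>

#0 — 0,6 | c19
#1 — 1,6 | c21 | E
#2 — 2,6 | c23 | E
#3 — 2,5 | c25 | S

path = [(0,6), (1,6), (2,6), (2,5)]
arrival = 25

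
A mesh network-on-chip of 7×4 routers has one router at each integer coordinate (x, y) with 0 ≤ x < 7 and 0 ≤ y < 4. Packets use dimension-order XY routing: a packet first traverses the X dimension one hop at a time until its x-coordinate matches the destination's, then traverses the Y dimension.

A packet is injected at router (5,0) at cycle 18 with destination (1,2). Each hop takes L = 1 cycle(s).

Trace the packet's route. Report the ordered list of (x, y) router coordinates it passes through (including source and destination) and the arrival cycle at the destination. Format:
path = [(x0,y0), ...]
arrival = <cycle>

path = [(5,0), (4,0), (3,0), (2,0), (1,0), (1,1), (1,2)]
arrival = 24

src (5,0)  cyc=18
W→(4,0)  cyc=19
W→(3,0)  cyc=20
W→(2,0)  cyc=21
W→(1,0)  cyc=22
N→(1,1)  cyc=23
N→(1,2)  cyc=24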